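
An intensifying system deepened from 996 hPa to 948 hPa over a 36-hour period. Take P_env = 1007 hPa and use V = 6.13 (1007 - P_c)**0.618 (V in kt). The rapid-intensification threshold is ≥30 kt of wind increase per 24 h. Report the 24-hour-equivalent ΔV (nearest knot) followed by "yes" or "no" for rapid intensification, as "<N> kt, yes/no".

33 kt, yes

V₁: ΔP = 11, V ≈ 6.13 × 11^0.618 ≈ 26.98 kt.
V₂: ΔP = 59, V ≈ 6.13 × 59^0.618 ≈ 76.18 kt.
ΔV over 36 h = 49.20 kt → 24 h equivalent = 49.20 × 24/36 ≈ 32.80 kt.
33 kt ≥ 30 kt ⇒ rapid intensification.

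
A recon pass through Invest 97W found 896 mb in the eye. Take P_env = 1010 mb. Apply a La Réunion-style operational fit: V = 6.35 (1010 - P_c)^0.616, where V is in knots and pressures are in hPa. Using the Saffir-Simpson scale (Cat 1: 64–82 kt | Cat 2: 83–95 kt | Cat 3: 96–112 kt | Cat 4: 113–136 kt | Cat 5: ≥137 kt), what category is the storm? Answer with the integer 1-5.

ΔP = 1010 − 896 = 114 mb.
V ≈ 6.35 × 114^0.616 = 6.35 × 18.49 ≈ 117 kt.
117 kt falls in the Category 4 band.

4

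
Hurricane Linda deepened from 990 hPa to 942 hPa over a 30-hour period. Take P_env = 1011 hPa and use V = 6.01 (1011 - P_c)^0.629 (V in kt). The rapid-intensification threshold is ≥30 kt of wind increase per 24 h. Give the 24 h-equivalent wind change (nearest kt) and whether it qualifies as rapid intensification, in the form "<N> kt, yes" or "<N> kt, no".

36 kt, yes

V₁: ΔP = 21, V ≈ 6.01 × 21^0.629 ≈ 40.79 kt.
V₂: ΔP = 69, V ≈ 6.01 × 69^0.629 ≈ 86.20 kt.
ΔV over 30 h = 45.41 kt → 24 h equivalent = 45.41 × 24/30 ≈ 36.33 kt.
36 kt ≥ 30 kt ⇒ rapid intensification.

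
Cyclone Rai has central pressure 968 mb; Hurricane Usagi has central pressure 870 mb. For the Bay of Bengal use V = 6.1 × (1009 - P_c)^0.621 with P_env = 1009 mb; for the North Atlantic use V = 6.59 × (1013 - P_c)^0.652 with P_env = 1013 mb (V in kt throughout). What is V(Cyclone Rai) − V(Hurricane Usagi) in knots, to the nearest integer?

Cyclone Rai: ΔP = 41; V ≈ 6.1 × 41^0.621 ≈ 61.22 kt.
Hurricane Usagi: ΔP = 143; V ≈ 6.59 × 143^0.652 ≈ 167.56 kt.
Difference ≈ 61.22 − 167.56 = -106.34 → -106 kt.

-106 kt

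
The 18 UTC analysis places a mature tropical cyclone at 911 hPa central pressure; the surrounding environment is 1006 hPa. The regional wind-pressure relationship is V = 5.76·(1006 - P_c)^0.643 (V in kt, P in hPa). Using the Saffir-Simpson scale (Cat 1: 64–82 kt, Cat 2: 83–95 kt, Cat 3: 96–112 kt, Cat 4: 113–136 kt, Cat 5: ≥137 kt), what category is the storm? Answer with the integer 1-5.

3

ΔP = 1006 − 911 = 95 hPa.
V ≈ 5.76 × 95^0.643 = 5.76 × 18.69 ≈ 108 kt.
108 kt falls in the Category 3 band.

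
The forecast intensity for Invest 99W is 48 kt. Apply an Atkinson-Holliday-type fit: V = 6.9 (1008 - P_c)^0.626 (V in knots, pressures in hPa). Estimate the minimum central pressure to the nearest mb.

986 mb

ΔP = (V / 6.9)^(1/0.626) = (48/6.9)^1.597.
48/6.9 = 6.957; 6.957^1.597 ≈ 22.17 mb.
P_c = 1008 − 22.17 = 985.83 ≈ 986 mb.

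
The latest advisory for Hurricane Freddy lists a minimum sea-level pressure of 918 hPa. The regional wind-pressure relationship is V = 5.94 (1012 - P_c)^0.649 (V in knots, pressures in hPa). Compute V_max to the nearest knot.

ΔP = 1012 − 918 = 94 hPa.
94^0.649 ≈ 19.079.
V ≈ 5.94 × 19.079 ≈ 113.3 kt.

113 kt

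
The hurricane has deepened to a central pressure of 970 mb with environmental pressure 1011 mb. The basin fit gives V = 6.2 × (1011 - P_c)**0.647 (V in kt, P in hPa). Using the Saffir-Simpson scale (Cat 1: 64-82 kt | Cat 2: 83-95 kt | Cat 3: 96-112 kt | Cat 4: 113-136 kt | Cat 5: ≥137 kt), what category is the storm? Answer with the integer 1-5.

1

ΔP = 1011 − 970 = 41 mb.
V ≈ 6.2 × 41^0.647 = 6.2 × 11.05 ≈ 69 kt.
69 kt falls in the Category 1 band.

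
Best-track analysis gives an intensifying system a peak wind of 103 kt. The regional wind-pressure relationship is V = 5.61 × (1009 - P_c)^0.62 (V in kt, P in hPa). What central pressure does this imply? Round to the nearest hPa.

ΔP = (V / 5.61)^(1/0.62) = (103/5.61)^1.613.
103/5.61 = 18.360; 18.360^1.613 ≈ 109.27 hPa.
P_c = 1009 − 109.27 = 899.73 ≈ 900 hPa.

900 hPa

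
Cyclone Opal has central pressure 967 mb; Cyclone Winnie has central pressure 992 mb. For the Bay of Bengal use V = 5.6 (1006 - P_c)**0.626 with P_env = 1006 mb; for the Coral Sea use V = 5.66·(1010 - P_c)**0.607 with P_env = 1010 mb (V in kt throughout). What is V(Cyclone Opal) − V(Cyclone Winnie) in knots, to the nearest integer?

23 kt

Cyclone Opal: ΔP = 39; V ≈ 5.6 × 39^0.626 ≈ 55.49 kt.
Cyclone Winnie: ΔP = 18; V ≈ 5.66 × 18^0.607 ≈ 32.72 kt.
Difference ≈ 55.49 − 32.72 = 22.77 → 23 kt.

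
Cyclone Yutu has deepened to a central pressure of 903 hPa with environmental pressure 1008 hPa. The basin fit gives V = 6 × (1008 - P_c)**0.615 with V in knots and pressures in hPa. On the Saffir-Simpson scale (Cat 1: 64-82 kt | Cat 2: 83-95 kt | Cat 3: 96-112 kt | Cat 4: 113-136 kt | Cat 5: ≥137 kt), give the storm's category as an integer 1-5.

ΔP = 1008 − 903 = 105 hPa.
V ≈ 6 × 105^0.615 = 6 × 17.50 ≈ 105 kt.
105 kt falls in the Category 3 band.

3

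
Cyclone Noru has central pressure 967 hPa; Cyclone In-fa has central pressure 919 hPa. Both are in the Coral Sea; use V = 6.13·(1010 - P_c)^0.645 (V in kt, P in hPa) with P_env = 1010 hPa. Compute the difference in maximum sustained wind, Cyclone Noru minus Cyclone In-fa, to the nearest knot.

Cyclone Noru: ΔP = 43; V ≈ 6.13 × 43^0.645 ≈ 69.35 kt.
Cyclone In-fa: ΔP = 91; V ≈ 6.13 × 91^0.645 ≈ 112.47 kt.
Difference ≈ 69.35 − 112.47 = -43.12 → -43 kt.

-43 kt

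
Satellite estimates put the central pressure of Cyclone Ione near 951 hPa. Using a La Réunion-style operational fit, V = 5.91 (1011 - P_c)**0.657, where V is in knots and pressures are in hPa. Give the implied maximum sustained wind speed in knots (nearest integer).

87 kt

ΔP = 1011 − 951 = 60 hPa.
60^0.657 ≈ 14.731.
V ≈ 5.91 × 14.731 ≈ 87.1 kt.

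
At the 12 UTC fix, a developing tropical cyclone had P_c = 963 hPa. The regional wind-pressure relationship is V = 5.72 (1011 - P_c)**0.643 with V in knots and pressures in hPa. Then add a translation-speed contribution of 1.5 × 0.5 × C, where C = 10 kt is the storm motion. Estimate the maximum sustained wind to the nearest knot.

76 kt

ΔP = 1011 − 963 = 48 hPa.
48^0.643 ≈ 12.051.
V ≈ 5.72 × 12.051 ≈ 68.9 kt.
Translation term: 1.5 × 0.5 × 10 = 7.5 kt.
Corrected V ≈ 76.4 kt → 76 kt.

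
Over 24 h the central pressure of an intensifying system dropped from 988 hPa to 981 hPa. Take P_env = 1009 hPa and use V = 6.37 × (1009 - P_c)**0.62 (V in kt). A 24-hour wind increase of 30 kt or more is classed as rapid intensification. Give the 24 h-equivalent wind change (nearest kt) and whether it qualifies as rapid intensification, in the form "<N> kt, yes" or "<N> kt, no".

V₁: ΔP = 21, V ≈ 6.37 × 21^0.62 ≈ 42.06 kt.
V₂: ΔP = 28, V ≈ 6.37 × 28^0.62 ≈ 50.28 kt.
ΔV over 24 h = 8.22 kt → 24 h equivalent = 8.22 × 24/24 ≈ 8.22 kt.
8 kt < 30 kt ⇒ not rapid intensification.

8 kt, no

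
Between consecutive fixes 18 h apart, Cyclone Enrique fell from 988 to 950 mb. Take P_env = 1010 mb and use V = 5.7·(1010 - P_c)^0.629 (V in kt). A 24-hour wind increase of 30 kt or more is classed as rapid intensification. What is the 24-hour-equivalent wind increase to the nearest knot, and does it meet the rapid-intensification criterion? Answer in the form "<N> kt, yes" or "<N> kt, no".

47 kt, yes

V₁: ΔP = 22, V ≈ 5.7 × 22^0.629 ≈ 39.83 kt.
V₂: ΔP = 60, V ≈ 5.7 × 60^0.629 ≈ 74.87 kt.
ΔV over 18 h = 35.04 kt → 24 h equivalent = 35.04 × 24/18 ≈ 46.72 kt.
47 kt ≥ 30 kt ⇒ rapid intensification.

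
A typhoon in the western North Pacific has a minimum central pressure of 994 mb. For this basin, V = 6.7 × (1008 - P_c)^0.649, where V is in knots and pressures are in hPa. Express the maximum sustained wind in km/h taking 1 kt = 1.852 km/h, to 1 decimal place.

ΔP = 1008 − 994 = 14 mb.
V ≈ 6.7 × 14^0.649 = 6.7 × 5.544 ≈ 37.146 kt.
37.146 × 1.852 ≈ 68.79 km/h → 68.8 km/h.

68.8 km/h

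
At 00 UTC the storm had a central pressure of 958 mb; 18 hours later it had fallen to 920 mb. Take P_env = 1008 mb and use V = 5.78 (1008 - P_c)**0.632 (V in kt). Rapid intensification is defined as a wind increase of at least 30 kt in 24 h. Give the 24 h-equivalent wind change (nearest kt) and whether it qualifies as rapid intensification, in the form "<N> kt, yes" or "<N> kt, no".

39 kt, yes

V₁: ΔP = 50, V ≈ 5.78 × 50^0.632 ≈ 68.50 kt.
V₂: ΔP = 88, V ≈ 5.78 × 88^0.632 ≈ 97.91 kt.
ΔV over 18 h = 29.41 kt → 24 h equivalent = 29.41 × 24/18 ≈ 39.21 kt.
39 kt ≥ 30 kt ⇒ rapid intensification.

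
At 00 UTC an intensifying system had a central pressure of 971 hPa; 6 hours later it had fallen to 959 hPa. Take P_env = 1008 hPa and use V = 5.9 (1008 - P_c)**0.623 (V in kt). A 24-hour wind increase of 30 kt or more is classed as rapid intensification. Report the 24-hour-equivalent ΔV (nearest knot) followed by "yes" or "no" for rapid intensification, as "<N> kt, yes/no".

43 kt, yes

V₁: ΔP = 37, V ≈ 5.9 × 37^0.623 ≈ 55.96 kt.
V₂: ΔP = 49, V ≈ 5.9 × 49^0.623 ≈ 66.66 kt.
ΔV over 6 h = 10.70 kt → 24 h equivalent = 10.70 × 24/6 ≈ 42.80 kt.
43 kt ≥ 30 kt ⇒ rapid intensification.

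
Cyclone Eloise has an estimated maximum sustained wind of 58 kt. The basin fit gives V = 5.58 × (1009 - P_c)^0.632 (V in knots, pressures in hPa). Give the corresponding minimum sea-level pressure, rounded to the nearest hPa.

968 hPa

ΔP = (V / 5.58)^(1/0.632) = (58/5.58)^1.582.
58/5.58 = 10.394; 10.394^1.582 ≈ 40.63 hPa.
P_c = 1009 − 40.63 = 968.37 ≈ 968 hPa.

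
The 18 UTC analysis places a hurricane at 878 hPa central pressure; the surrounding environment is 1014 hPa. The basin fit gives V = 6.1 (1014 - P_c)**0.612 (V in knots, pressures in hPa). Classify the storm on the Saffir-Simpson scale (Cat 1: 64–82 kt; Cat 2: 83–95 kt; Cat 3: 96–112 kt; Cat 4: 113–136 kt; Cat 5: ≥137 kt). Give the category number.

4

ΔP = 1014 − 878 = 136 hPa.
V ≈ 6.1 × 136^0.612 = 6.1 × 20.22 ≈ 123 kt.
123 kt falls in the Category 4 band.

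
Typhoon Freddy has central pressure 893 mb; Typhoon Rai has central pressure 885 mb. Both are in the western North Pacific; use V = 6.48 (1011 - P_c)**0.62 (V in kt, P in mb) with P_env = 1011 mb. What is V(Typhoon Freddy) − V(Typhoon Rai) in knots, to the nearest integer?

Typhoon Freddy: ΔP = 118; V ≈ 6.48 × 118^0.62 ≈ 124.78 kt.
Typhoon Rai: ΔP = 126; V ≈ 6.48 × 126^0.62 ≈ 129.96 kt.
Difference ≈ 124.78 − 129.96 = -5.18 → -5 kt.

-5 kt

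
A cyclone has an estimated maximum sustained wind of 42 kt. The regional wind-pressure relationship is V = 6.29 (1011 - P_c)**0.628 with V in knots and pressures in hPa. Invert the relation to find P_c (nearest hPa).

ΔP = (V / 6.29)^(1/0.628) = (42/6.29)^1.592.
42/6.29 = 6.677; 6.677^1.592 ≈ 20.56 hPa.
P_c = 1011 − 20.56 = 990.44 ≈ 990 hPa.

990 hPa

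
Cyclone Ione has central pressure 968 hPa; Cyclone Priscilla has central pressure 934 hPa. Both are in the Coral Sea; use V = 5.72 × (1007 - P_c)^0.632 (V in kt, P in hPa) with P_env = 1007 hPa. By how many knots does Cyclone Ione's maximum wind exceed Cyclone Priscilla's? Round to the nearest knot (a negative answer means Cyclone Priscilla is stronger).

-28 kt

Cyclone Ione: ΔP = 39; V ≈ 5.72 × 39^0.632 ≈ 57.94 kt.
Cyclone Priscilla: ΔP = 73; V ≈ 5.72 × 73^0.632 ≈ 86.10 kt.
Difference ≈ 57.94 − 86.10 = -28.16 → -28 kt.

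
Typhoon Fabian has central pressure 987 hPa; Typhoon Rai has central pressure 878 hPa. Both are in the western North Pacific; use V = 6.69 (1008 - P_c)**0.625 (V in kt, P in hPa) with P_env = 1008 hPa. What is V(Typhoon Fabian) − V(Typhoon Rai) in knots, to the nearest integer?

-95 kt

Typhoon Fabian: ΔP = 21; V ≈ 6.69 × 21^0.625 ≈ 44.86 kt.
Typhoon Rai: ΔP = 130; V ≈ 6.69 × 130^0.625 ≈ 140.17 kt.
Difference ≈ 44.86 − 140.17 = -95.31 → -95 kt.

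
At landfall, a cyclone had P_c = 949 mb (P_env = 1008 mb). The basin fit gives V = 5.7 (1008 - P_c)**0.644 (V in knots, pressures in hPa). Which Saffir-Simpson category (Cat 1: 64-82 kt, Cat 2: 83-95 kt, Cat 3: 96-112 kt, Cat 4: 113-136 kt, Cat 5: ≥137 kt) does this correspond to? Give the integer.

1

ΔP = 1008 − 949 = 59 mb.
V ≈ 5.7 × 59^0.644 = 5.7 × 13.82 ≈ 79 kt.
79 kt falls in the Category 1 band.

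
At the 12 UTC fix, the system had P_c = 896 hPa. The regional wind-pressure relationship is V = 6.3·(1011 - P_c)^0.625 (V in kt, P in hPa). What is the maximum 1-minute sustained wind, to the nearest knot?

ΔP = 1011 − 896 = 115 hPa.
115^0.625 ≈ 19.406.
V ≈ 6.3 × 19.406 ≈ 122.3 kt.

122 kt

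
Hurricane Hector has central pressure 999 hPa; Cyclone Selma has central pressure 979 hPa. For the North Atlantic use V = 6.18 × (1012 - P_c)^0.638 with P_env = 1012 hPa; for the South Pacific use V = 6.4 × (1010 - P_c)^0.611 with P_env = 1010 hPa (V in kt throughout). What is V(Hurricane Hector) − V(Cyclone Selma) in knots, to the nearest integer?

Hurricane Hector: ΔP = 13; V ≈ 6.18 × 13^0.638 ≈ 31.75 kt.
Cyclone Selma: ΔP = 31; V ≈ 6.4 × 31^0.611 ≈ 52.17 kt.
Difference ≈ 31.75 − 52.17 = -20.42 → -20 kt.

-20 kt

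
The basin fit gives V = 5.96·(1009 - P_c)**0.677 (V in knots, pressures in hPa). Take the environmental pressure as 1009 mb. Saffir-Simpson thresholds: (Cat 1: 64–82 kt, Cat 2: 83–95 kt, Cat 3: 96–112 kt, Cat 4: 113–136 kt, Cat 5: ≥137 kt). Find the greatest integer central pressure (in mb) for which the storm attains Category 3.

Category 3 begins at V = 96 kt.
Required ΔP = (96/5.96)^(1/0.677) = 16.107^1.477 ≈ 60.66 mb.
P_c ≤ 1009 − 60.66 = 948.34, so the highest integer P_c is 948 mb.

948 mb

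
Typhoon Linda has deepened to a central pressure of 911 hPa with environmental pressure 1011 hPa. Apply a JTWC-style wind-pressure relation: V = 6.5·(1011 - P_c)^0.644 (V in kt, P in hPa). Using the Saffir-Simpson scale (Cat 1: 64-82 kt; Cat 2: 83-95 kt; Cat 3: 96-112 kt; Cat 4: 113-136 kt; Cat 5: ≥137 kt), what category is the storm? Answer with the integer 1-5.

4

ΔP = 1011 − 911 = 100 hPa.
V ≈ 6.5 × 100^0.644 = 6.5 × 19.41 ≈ 126 kt.
126 kt falls in the Category 4 band.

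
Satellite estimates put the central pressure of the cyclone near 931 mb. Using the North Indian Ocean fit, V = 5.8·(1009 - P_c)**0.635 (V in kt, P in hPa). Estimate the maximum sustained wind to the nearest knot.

ΔP = 1009 − 931 = 78 mb.
78^0.635 ≈ 15.903.
V ≈ 5.8 × 15.903 ≈ 92.2 kt.

92 kt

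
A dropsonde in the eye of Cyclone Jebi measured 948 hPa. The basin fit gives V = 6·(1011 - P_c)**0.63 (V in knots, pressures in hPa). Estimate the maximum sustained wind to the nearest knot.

ΔP = 1011 − 948 = 63 hPa.
63^0.63 ≈ 13.601.
V ≈ 6 × 13.601 ≈ 81.6 kt.

82 kt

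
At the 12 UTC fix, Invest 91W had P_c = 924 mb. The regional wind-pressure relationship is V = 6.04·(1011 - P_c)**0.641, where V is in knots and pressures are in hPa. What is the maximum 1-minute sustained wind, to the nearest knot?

106 kt

ΔP = 1011 − 924 = 87 mb.
87^0.641 ≈ 17.508.
V ≈ 6.04 × 17.508 ≈ 105.7 kt.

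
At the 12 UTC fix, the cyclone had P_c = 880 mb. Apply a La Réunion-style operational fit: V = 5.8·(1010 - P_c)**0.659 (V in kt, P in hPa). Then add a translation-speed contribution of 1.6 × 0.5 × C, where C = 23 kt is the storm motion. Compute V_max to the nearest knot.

ΔP = 1010 − 880 = 130 mb.
130^0.659 ≈ 24.722.
V ≈ 5.8 × 24.722 ≈ 143.4 kt.
Translation term: 1.6 × 0.5 × 23 = 18.4 kt.
Corrected V ≈ 161.8 kt → 162 kt.

162 kt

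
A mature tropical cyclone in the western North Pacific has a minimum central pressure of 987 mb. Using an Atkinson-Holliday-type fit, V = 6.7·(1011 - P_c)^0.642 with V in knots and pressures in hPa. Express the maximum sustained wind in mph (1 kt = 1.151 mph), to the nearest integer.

ΔP = 1011 − 987 = 24 mb.
V ≈ 6.7 × 24^0.642 = 6.7 × 7.693 ≈ 51.543 kt.
51.543 × 1.151 ≈ 59.33 mph → 59 mph.

59 mph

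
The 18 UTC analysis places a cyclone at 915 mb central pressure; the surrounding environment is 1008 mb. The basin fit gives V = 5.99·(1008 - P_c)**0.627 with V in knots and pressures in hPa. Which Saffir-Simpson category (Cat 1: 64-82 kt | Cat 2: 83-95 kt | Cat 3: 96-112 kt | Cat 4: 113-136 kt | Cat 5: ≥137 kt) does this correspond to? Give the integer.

ΔP = 1008 − 915 = 93 mb.
V ≈ 5.99 × 93^0.627 = 5.99 × 17.15 ≈ 103 kt.
103 kt falls in the Category 3 band.

3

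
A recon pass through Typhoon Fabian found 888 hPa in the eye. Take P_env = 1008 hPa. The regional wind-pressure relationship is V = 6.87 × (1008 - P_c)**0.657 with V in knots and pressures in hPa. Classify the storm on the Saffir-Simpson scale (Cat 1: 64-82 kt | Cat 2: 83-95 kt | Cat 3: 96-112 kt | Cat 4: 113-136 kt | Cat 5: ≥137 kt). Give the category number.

5

ΔP = 1008 − 888 = 120 hPa.
V ≈ 6.87 × 120^0.657 = 6.87 × 23.23 ≈ 160 kt.
160 kt falls in the Category 5 band.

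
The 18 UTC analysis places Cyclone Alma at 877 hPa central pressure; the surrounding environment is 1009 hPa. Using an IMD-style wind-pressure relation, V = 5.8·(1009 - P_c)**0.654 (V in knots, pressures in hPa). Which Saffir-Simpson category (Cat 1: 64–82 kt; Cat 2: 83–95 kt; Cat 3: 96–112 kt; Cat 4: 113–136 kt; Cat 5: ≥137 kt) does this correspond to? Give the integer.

ΔP = 1009 − 877 = 132 hPa.
V ≈ 5.8 × 132^0.654 = 5.8 × 24.37 ≈ 141 kt.
141 kt falls in the Category 5 band.

5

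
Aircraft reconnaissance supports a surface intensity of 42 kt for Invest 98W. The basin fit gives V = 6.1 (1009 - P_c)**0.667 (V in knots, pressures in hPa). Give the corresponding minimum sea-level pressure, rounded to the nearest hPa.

ΔP = (V / 6.1)^(1/0.667) = (42/6.1)^1.499.
42/6.1 = 6.885; 6.885^1.499 ≈ 18.04 hPa.
P_c = 1009 − 18.04 = 990.96 ≈ 991 hPa.

991 hPa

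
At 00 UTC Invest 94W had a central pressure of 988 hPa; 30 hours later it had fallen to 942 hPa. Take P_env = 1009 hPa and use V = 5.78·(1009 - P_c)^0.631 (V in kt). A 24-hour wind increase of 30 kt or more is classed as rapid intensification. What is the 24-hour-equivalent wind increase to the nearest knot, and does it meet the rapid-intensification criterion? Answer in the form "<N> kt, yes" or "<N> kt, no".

34 kt, yes

V₁: ΔP = 21, V ≈ 5.78 × 21^0.631 ≈ 39.47 kt.
V₂: ΔP = 67, V ≈ 5.78 × 67^0.631 ≈ 82.07 kt.
ΔV over 30 h = 42.60 kt → 24 h equivalent = 42.60 × 24/30 ≈ 34.08 kt.
34 kt ≥ 30 kt ⇒ rapid intensification.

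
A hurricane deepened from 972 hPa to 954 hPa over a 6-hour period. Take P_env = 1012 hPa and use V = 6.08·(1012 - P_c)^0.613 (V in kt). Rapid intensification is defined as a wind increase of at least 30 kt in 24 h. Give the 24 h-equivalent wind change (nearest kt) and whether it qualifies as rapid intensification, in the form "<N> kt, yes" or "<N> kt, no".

60 kt, yes

V₁: ΔP = 40, V ≈ 6.08 × 40^0.613 ≈ 58.34 kt.
V₂: ΔP = 58, V ≈ 6.08 × 58^0.613 ≈ 73.26 kt.
ΔV over 6 h = 14.92 kt → 24 h equivalent = 14.92 × 24/6 ≈ 59.68 kt.
60 kt ≥ 30 kt ⇒ rapid intensification.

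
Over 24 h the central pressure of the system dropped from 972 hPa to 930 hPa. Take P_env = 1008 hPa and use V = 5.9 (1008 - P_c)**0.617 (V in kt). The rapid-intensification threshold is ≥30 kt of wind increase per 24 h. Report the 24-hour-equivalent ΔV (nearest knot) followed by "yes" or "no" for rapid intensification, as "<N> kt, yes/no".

33 kt, yes

V₁: ΔP = 36, V ≈ 5.9 × 36^0.617 ≈ 53.84 kt.
V₂: ΔP = 78, V ≈ 5.9 × 78^0.617 ≈ 86.75 kt.
ΔV over 24 h = 32.91 kt → 24 h equivalent = 32.91 × 24/24 ≈ 32.91 kt.
33 kt ≥ 30 kt ⇒ rapid intensification.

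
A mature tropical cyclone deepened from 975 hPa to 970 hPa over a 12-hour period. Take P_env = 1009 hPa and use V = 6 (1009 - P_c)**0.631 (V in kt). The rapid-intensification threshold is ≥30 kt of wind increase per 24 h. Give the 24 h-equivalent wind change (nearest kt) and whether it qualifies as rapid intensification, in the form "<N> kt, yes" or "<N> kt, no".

V₁: ΔP = 34, V ≈ 6 × 34^0.631 ≈ 55.53 kt.
V₂: ΔP = 39, V ≈ 6 × 39^0.631 ≈ 60.55 kt.
ΔV over 12 h = 5.02 kt → 24 h equivalent = 5.02 × 24/12 ≈ 10.04 kt.
10 kt < 30 kt ⇒ not rapid intensification.

10 kt, no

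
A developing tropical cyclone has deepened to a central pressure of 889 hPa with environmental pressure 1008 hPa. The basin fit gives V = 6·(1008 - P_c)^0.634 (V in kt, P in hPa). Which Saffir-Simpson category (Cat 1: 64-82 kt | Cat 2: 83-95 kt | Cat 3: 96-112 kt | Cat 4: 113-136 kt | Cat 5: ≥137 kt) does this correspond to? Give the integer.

4

ΔP = 1008 − 889 = 119 hPa.
V ≈ 6 × 119^0.634 = 6 × 20.70 ≈ 124 kt.
124 kt falls in the Category 4 band.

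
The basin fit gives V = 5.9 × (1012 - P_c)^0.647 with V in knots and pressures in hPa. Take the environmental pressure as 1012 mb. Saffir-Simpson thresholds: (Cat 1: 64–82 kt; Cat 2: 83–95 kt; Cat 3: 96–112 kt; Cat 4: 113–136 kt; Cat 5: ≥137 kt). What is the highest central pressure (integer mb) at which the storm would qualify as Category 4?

916 mb

Category 4 begins at V = 113 kt.
Required ΔP = (113/5.9)^(1/0.647) = 19.153^1.546 ≈ 95.90 mb.
P_c ≤ 1012 − 95.90 = 916.10, so the highest integer P_c is 916 mb.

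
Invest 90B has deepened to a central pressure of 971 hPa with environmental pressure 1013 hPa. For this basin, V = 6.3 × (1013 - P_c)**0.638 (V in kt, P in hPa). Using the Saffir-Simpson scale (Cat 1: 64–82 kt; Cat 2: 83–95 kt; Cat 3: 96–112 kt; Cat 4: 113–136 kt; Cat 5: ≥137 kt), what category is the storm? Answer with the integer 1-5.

ΔP = 1013 − 971 = 42 hPa.
V ≈ 6.3 × 42^0.638 = 6.3 × 10.86 ≈ 68 kt.
68 kt falls in the Category 1 band.

1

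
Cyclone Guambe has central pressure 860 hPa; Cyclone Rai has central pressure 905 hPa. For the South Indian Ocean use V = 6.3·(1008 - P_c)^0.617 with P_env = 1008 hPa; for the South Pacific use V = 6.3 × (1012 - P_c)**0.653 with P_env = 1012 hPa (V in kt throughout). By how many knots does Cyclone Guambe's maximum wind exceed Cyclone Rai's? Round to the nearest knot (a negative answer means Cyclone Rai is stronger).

Cyclone Guambe: ΔP = 148; V ≈ 6.3 × 148^0.617 ≈ 137.53 kt.
Cyclone Rai: ΔP = 107; V ≈ 6.3 × 107^0.653 ≈ 133.21 kt.
Difference ≈ 137.53 − 133.21 = 4.32 → 4 kt.

4 kt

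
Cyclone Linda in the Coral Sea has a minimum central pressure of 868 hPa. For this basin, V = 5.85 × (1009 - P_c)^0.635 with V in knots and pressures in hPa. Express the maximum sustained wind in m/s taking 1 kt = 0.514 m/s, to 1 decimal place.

69.6 m/s

ΔP = 1009 − 868 = 141 hPa.
V ≈ 5.85 × 141^0.635 = 5.85 × 23.161 ≈ 135.491 kt.
135.491 × 0.514 ≈ 69.64 m/s → 69.6 m/s.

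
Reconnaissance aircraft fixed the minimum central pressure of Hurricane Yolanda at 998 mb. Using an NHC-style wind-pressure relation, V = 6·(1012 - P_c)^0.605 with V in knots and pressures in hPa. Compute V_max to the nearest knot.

30 kt

ΔP = 1012 − 998 = 14 mb.
14^0.605 ≈ 4.936.
V ≈ 6 × 4.936 ≈ 29.6 kt.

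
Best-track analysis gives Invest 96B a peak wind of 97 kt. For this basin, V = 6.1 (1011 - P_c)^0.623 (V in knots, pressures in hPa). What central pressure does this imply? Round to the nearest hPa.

926 hPa

ΔP = (V / 6.1)^(1/0.623) = (97/6.1)^1.605.
97/6.1 = 15.902; 15.902^1.605 ≈ 84.82 hPa.
P_c = 1011 − 84.82 = 926.18 ≈ 926 hPa.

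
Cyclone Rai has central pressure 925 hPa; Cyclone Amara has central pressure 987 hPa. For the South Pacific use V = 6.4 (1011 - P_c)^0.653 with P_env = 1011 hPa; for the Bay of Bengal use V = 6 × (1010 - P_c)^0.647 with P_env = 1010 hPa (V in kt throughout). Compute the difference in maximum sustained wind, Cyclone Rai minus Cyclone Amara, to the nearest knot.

72 kt

Cyclone Rai: ΔP = 86; V ≈ 6.4 × 86^0.653 ≈ 117.33 kt.
Cyclone Amara: ΔP = 23; V ≈ 6 × 23^0.647 ≈ 45.62 kt.
Difference ≈ 117.33 − 45.62 = 71.71 → 72 kt.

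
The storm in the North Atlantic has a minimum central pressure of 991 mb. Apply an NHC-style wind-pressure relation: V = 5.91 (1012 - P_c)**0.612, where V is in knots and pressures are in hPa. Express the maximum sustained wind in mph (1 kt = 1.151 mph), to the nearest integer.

ΔP = 1012 − 991 = 21 mb.
V ≈ 5.91 × 21^0.612 = 5.91 × 6.445 ≈ 38.088 kt.
38.088 × 1.151 ≈ 43.84 mph → 44 mph.

44 mph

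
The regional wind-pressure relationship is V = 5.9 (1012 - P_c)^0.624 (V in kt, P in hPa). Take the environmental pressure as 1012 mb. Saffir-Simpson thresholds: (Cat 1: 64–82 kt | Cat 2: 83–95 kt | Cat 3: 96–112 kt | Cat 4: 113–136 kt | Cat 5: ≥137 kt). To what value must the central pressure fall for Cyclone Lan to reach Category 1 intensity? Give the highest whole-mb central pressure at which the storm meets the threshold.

Category 1 begins at V = 64 kt.
Required ΔP = (64/5.9)^(1/0.624) = 10.847^1.603 ≈ 45.62 mb.
P_c ≤ 1012 − 45.62 = 966.38, so the highest integer P_c is 966 mb.

966 mb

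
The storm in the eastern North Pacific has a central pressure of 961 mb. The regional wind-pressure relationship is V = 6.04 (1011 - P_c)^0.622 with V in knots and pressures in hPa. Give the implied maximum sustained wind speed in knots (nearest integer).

69 kt

ΔP = 1011 − 961 = 50 mb.
50^0.622 ≈ 11.396.
V ≈ 6.04 × 11.396 ≈ 68.8 kt.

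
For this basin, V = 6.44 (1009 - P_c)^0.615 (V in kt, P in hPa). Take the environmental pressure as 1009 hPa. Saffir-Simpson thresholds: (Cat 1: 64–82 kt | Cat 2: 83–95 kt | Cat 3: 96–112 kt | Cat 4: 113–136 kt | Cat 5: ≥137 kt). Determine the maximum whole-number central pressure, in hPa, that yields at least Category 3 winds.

928 hPa

Category 3 begins at V = 96 kt.
Required ΔP = (96/6.44)^(1/0.615) = 14.907^1.626 ≈ 80.90 hPa.
P_c ≤ 1009 − 80.90 = 928.10, so the highest integer P_c is 928 hPa.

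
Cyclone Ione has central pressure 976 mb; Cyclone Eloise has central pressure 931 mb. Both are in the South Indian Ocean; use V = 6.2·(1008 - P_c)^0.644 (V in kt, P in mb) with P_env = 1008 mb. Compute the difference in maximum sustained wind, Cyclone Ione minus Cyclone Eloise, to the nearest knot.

-44 kt

Cyclone Ione: ΔP = 32; V ≈ 6.2 × 32^0.644 ≈ 57.77 kt.
Cyclone Eloise: ΔP = 77; V ≈ 6.2 × 77^0.644 ≈ 101.69 kt.
Difference ≈ 57.77 − 101.69 = -43.92 → -44 kt.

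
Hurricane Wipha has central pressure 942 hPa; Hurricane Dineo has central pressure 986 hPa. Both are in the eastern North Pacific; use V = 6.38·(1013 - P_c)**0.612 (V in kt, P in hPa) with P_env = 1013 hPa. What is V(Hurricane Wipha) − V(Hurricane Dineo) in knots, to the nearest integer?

Hurricane Wipha: ΔP = 71; V ≈ 6.38 × 71^0.612 ≈ 86.65 kt.
Hurricane Dineo: ΔP = 27; V ≈ 6.38 × 27^0.612 ≈ 47.95 kt.
Difference ≈ 86.65 − 47.95 = 38.70 → 39 kt.

39 kt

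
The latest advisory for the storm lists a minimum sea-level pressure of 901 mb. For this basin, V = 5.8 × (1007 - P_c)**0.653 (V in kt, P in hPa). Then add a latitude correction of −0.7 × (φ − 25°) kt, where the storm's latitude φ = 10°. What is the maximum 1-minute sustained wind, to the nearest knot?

132 kt

ΔP = 1007 − 901 = 106 mb.
106^0.653 ≈ 21.015.
V ≈ 5.8 × 21.015 ≈ 121.9 kt.
Latitude correction: −0.7 × (10 − 25) = 10.5 kt.
Corrected V ≈ 132.4 kt → 132 kt.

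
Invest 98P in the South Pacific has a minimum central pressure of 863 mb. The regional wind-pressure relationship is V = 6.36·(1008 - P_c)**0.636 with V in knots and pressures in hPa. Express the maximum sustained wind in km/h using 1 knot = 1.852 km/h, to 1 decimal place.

279.1 km/h

ΔP = 1008 − 863 = 145 mb.
V ≈ 6.36 × 145^0.636 = 6.36 × 23.694 ≈ 150.691 kt.
150.691 × 1.852 ≈ 279.08 km/h → 279.1 km/h.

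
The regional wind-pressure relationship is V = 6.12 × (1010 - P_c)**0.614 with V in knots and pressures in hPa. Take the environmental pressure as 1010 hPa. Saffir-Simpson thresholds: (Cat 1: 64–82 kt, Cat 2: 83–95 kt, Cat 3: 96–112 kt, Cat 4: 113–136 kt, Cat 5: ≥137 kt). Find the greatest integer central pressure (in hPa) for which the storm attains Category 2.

Category 2 begins at V = 83 kt.
Required ΔP = (83/6.12)^(1/0.614) = 13.562^1.629 ≈ 69.85 hPa.
P_c ≤ 1010 − 69.85 = 940.15, so the highest integer P_c is 940 hPa.

940 hPa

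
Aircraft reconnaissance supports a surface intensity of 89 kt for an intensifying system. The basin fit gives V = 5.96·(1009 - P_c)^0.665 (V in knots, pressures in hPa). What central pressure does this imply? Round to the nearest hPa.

951 hPa

ΔP = (V / 5.96)^(1/0.665) = (89/5.96)^1.504.
89/5.96 = 14.933; 14.933^1.504 ≈ 58.29 hPa.
P_c = 1009 − 58.29 = 950.71 ≈ 951 hPa.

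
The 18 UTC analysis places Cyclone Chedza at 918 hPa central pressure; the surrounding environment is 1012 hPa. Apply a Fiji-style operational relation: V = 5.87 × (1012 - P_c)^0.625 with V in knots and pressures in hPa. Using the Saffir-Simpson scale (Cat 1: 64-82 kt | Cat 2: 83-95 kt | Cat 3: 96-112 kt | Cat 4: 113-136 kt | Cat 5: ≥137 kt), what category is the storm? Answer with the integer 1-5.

3

ΔP = 1012 − 918 = 94 hPa.
V ≈ 5.87 × 94^0.625 = 5.87 × 17.11 ≈ 100 kt.
100 kt falls in the Category 3 band.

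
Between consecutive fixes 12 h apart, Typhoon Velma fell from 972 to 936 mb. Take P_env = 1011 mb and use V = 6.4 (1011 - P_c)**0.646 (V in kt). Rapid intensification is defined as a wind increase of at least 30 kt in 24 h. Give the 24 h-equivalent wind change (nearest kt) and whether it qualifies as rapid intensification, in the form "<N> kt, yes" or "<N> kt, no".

V₁: ΔP = 39, V ≈ 6.4 × 39^0.646 ≈ 68.24 kt.
V₂: ΔP = 75, V ≈ 6.4 × 75^0.646 ≈ 104.10 kt.
ΔV over 12 h = 35.86 kt → 24 h equivalent = 35.86 × 24/12 ≈ 71.72 kt.
72 kt ≥ 30 kt ⇒ rapid intensification.

72 kt, yes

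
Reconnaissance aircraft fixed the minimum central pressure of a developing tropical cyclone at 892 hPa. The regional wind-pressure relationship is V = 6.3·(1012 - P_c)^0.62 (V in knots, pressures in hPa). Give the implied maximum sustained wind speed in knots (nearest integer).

123 kt

ΔP = 1012 − 892 = 120 hPa.
120^0.62 ≈ 19.458.
V ≈ 6.3 × 19.458 ≈ 122.6 kt.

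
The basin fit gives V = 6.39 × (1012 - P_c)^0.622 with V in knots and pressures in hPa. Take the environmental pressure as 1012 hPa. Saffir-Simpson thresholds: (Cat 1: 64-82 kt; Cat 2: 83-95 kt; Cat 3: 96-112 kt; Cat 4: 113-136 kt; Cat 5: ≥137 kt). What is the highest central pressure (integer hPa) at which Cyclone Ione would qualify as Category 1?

971 hPa

Category 1 begins at V = 64 kt.
Required ΔP = (64/6.39)^(1/0.622) = 10.016^1.608 ≈ 40.63 hPa.
P_c ≤ 1012 − 40.63 = 971.37, so the highest integer P_c is 971 hPa.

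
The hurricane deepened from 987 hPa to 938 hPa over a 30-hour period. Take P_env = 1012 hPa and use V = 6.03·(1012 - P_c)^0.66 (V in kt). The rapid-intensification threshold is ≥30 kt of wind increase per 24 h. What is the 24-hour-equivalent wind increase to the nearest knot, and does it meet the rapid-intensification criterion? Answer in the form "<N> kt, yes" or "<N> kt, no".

V₁: ΔP = 25, V ≈ 6.03 × 25^0.66 ≈ 50.46 kt.
V₂: ΔP = 74, V ≈ 6.03 × 74^0.66 ≈ 103.28 kt.
ΔV over 30 h = 52.82 kt → 24 h equivalent = 52.82 × 24/30 ≈ 42.26 kt.
42 kt ≥ 30 kt ⇒ rapid intensification.

42 kt, yes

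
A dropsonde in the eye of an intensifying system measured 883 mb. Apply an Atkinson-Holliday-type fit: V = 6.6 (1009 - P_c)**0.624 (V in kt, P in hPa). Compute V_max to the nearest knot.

135 kt

ΔP = 1009 − 883 = 126 mb.
126^0.624 ≈ 20.447.
V ≈ 6.6 × 20.447 ≈ 135.0 kt.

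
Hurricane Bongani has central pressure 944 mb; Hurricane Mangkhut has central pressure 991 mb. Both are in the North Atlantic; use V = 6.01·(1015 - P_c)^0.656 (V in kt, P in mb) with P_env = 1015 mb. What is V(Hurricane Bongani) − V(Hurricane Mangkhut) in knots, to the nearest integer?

Hurricane Bongani: ΔP = 71; V ≈ 6.01 × 71^0.656 ≈ 98.47 kt.
Hurricane Mangkhut: ΔP = 24; V ≈ 6.01 × 24^0.656 ≈ 48.34 kt.
Difference ≈ 98.47 − 48.34 = 50.13 → 50 kt.

50 kt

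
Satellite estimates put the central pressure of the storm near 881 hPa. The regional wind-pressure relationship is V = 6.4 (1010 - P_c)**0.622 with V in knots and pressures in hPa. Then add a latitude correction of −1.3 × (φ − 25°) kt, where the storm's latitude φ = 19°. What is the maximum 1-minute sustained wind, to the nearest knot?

139 kt

ΔP = 1010 − 881 = 129 hPa.
129^0.622 ≈ 20.549.
V ≈ 6.4 × 20.549 ≈ 131.5 kt.
Latitude correction: −1.3 × (19 − 25) = 7.8 kt.
Corrected V ≈ 139.3 kt → 139 kt.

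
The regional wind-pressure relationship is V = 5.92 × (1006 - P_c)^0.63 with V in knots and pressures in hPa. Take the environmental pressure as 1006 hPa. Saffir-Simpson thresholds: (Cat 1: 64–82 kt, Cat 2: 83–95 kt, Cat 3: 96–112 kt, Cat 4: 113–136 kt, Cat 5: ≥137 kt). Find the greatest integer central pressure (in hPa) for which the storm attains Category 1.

Category 1 begins at V = 64 kt.
Required ΔP = (64/5.92)^(1/0.63) = 10.811^1.587 ≈ 43.76 hPa.
P_c ≤ 1006 − 43.76 = 962.24, so the highest integer P_c is 962 hPa.

962 hPa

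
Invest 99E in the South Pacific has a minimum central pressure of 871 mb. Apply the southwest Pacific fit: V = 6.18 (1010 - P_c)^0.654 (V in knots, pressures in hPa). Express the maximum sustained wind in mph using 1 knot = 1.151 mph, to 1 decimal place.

179.3 mph

ΔP = 1010 − 871 = 139 mb.
V ≈ 6.18 × 139^0.654 = 6.18 × 25.208 ≈ 155.783 kt.
155.783 × 1.151 ≈ 179.31 mph → 179.3 mph.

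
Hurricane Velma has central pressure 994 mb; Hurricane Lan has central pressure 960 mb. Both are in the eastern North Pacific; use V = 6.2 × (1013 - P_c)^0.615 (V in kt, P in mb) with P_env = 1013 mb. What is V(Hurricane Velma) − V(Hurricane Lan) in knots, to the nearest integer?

Hurricane Velma: ΔP = 19; V ≈ 6.2 × 19^0.615 ≈ 37.92 kt.
Hurricane Lan: ΔP = 53; V ≈ 6.2 × 53^0.615 ≈ 71.26 kt.
Difference ≈ 37.92 − 71.26 = -33.34 → -33 kt.

-33 kt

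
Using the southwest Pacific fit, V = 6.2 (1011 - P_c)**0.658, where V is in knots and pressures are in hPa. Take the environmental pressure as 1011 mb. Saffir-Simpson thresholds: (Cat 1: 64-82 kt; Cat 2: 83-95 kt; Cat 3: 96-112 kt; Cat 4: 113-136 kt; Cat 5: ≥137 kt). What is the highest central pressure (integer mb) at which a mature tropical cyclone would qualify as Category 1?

976 mb

Category 1 begins at V = 64 kt.
Required ΔP = (64/6.2)^(1/0.658) = 10.323^1.520 ≈ 34.73 mb.
P_c ≤ 1011 − 34.73 = 976.27, so the highest integer P_c is 976 mb.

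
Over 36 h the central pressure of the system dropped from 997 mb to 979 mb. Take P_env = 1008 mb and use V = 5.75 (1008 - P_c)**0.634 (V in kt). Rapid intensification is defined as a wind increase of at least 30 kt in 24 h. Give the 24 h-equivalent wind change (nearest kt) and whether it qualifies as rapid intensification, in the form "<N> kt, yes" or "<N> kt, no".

15 kt, no

V₁: ΔP = 11, V ≈ 5.75 × 11^0.634 ≈ 26.30 kt.
V₂: ΔP = 29, V ≈ 5.75 × 29^0.634 ≈ 48.62 kt.
ΔV over 36 h = 22.32 kt → 24 h equivalent = 22.32 × 24/36 ≈ 14.88 kt.
15 kt < 30 kt ⇒ not rapid intensification.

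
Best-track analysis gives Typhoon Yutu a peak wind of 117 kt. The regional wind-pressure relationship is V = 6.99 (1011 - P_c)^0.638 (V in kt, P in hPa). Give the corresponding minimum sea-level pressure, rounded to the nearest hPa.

ΔP = (V / 6.99)^(1/0.638) = (117/6.99)^1.567.
117/6.99 = 16.738; 16.738^1.567 ≈ 82.80 hPa.
P_c = 1011 − 82.80 = 928.20 ≈ 928 hPa.

928 hPa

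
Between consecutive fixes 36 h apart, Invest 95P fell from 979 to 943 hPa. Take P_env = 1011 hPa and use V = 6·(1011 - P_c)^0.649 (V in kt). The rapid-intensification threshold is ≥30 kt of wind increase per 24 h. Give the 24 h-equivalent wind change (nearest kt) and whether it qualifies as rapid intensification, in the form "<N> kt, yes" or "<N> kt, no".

V₁: ΔP = 32, V ≈ 6 × 32^0.649 ≈ 56.88 kt.
V₂: ΔP = 68, V ≈ 6 × 68^0.649 ≈ 92.78 kt.
ΔV over 36 h = 35.90 kt → 24 h equivalent = 35.90 × 24/36 ≈ 23.93 kt.
24 kt < 30 kt ⇒ not rapid intensification.

24 kt, no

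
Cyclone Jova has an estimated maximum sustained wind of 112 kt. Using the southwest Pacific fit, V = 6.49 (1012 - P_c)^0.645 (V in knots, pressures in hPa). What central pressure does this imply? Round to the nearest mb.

ΔP = (V / 6.49)^(1/0.645) = (112/6.49)^1.550.
112/6.49 = 17.257; 17.257^1.550 ≈ 82.75 mb.
P_c = 1012 − 82.75 = 929.25 ≈ 929 mb.

929 mb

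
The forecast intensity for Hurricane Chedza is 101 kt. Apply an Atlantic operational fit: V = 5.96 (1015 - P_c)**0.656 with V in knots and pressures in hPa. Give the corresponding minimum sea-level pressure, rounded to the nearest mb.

940 mb

ΔP = (V / 5.96)^(1/0.656) = (101/5.96)^1.524.
101/5.96 = 16.946; 16.946^1.524 ≈ 74.75 mb.
P_c = 1015 − 74.75 = 940.25 ≈ 940 mb.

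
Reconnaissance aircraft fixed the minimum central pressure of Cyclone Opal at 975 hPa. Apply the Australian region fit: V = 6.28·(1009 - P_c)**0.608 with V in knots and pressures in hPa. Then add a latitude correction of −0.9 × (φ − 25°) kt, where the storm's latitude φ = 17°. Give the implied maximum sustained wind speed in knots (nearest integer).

61 kt

ΔP = 1009 − 975 = 34 hPa.
34^0.608 ≈ 8.534.
V ≈ 6.28 × 8.534 ≈ 53.6 kt.
Latitude correction: −0.9 × (17 − 25) = 7.2 kt.
Corrected V ≈ 60.8 kt → 61 kt.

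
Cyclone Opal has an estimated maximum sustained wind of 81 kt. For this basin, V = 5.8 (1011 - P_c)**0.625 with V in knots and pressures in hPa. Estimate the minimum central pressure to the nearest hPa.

943 hPa

ΔP = (V / 5.8)^(1/0.625) = (81/5.8)^1.600.
81/5.8 = 13.966; 13.966^1.600 ≈ 67.93 hPa.
P_c = 1011 − 67.93 = 943.07 ≈ 943 hPa.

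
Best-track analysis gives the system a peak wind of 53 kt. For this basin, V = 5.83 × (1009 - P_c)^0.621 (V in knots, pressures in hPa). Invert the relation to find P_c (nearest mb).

974 mb

ΔP = (V / 5.83)^(1/0.621) = (53/5.83)^1.610.
53/5.83 = 9.091; 9.091^1.610 ≈ 34.97 mb.
P_c = 1009 − 34.97 = 974.03 ≈ 974 mb.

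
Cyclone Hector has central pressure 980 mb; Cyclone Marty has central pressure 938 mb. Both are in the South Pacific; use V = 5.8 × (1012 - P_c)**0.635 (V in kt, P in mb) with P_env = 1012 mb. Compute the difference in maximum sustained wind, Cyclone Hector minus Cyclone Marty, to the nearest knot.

-37 kt

Cyclone Hector: ΔP = 32; V ≈ 5.8 × 32^0.635 ≈ 52.38 kt.
Cyclone Marty: ΔP = 74; V ≈ 5.8 × 74^0.635 ≈ 89.21 kt.
Difference ≈ 52.38 − 89.21 = -36.83 → -37 kt.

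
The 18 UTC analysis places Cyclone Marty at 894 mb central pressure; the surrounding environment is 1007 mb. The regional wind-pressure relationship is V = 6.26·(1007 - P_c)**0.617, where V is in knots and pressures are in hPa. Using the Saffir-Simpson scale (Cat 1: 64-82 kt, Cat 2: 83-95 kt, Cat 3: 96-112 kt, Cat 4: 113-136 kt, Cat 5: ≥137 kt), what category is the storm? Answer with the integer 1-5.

ΔP = 1007 − 894 = 113 mb.
V ≈ 6.26 × 113^0.617 = 6.26 × 18.48 ≈ 116 kt.
116 kt falls in the Category 4 band.

4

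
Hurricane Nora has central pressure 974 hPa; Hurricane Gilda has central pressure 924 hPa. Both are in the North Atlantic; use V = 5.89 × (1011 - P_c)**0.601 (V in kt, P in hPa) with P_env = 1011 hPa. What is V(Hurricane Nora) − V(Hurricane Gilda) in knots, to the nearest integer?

-35 kt

Hurricane Nora: ΔP = 37; V ≈ 5.89 × 37^0.601 ≈ 51.59 kt.
Hurricane Gilda: ΔP = 87; V ≈ 5.89 × 87^0.601 ≈ 86.25 kt.
Difference ≈ 51.59 − 86.25 = -34.66 → -35 kt.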